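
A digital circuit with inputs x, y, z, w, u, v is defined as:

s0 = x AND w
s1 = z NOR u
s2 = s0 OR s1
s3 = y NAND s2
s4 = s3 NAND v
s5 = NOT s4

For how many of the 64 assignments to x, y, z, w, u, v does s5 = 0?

s5 = NOT s4 must be 0, so s4 = 1.
s4 = s3 NAND v must be 1, so at least one of s3, v is 0.
Enumerating the 64 input combinations, 39 give s5 = 0 and 25 give s5 = 1.

39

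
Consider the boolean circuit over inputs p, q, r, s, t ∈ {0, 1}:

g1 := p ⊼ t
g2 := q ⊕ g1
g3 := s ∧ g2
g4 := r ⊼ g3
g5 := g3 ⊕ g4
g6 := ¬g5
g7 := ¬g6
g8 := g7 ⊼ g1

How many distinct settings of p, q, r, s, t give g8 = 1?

g8 = g7 ⊼ g1 must be 1, so at least one of g7, g1 is 0.
Enumerating the 32 input combinations, 11 give g8 = 1 and 21 give g8 = 0.

11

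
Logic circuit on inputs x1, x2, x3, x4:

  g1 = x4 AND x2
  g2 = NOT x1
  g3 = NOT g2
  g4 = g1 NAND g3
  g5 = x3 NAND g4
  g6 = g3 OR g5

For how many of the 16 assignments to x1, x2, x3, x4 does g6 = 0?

g6 = g3 OR g5 must be 0, so both g3 = 0 and g5 = 0.
g3 = NOT g2 must be 0, so g2 = 1.
Satisfying assignments:
  x1=0, x2=0, x3=1, x4=0
  x1=0, x2=0, x3=1, x4=1
  x1=0, x2=1, x3=1, x4=0
  x1=0, x2=1, x3=1, x4=1

4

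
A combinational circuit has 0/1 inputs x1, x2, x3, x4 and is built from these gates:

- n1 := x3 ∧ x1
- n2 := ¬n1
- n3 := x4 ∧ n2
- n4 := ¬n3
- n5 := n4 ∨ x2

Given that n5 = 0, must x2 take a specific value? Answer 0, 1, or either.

n5 = n4 ∨ x2 must be 0, so both n4 = 0 and x2 = 0.
n4 = ¬n3 must be 0, so n3 = 1.
Every assignment with n5 = 0 has x2 = 0; there are 3 such assignment(s).
  x1=0, x2=0, x3=0, x4=1
  x1=0, x2=0, x3=1, x4=1
  x1=1, x2=0, x3=0, x4=1

0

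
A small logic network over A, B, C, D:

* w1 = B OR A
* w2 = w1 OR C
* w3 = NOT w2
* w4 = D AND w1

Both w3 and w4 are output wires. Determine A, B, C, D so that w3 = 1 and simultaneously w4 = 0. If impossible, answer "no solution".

A=0, B=0, C=0, D=0

Check with A=0, B=0, C=0, D=0:
w1 = B OR A = 0 OR 0 = 0
w2 = w1 OR C = 0 OR 0 = 0
w3 = NOT w2 = NOT 0 = 1
w4 = D AND w1 = 0 AND 0 = 0
So w3 = 1 and w4 = 0.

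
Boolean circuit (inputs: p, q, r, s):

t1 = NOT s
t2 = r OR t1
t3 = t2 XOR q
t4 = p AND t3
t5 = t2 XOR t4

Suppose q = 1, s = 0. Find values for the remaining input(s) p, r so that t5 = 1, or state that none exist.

p=1, r=1

t5 = t2 XOR t4 must be 1, so t2 and t4 differ.
Check with q = 1, s = 0 and p=1, r=1:
t1 = NOT s = NOT 0 = 1
t2 = r OR t1 = 1 OR 1 = 1
t3 = t2 XOR q = 1 XOR 1 = 0
t4 = p AND t3 = 1 AND 0 = 0
t5 = t2 XOR t4 = 1 XOR 0 = 1
So t5 = 1.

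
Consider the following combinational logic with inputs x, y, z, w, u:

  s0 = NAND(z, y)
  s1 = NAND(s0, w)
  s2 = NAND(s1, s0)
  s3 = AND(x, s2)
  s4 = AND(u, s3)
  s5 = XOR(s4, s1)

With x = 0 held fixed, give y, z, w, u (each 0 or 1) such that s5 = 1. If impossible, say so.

y=1 z=0 w=0 u=1

s5 = XOR(s4, s1) must be 1, so s4 and s1 differ.
Check with x = 0 and y=1, z=0, w=0, u=1:
s0 = NAND(z, y) = NAND(0, 1) = 1
s1 = NAND(s0, w) = NAND(1, 0) = 1
s2 = NAND(s1, s0) = NAND(1, 1) = 0
s3 = AND(x, s2) = AND(0, 0) = 0
s4 = AND(u, s3) = AND(1, 0) = 0
s5 = XOR(s4, s1) = XOR(0, 1) = 1
So s5 = 1.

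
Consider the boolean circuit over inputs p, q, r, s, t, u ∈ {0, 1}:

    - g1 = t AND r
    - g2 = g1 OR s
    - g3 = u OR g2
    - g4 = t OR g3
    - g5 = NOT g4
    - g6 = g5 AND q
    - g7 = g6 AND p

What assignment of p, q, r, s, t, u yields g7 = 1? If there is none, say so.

g7 = g6 AND p must be 1, so both g6 = 1 and p = 1.
g6 = g5 AND q must be 1, so both g5 = 1 and q = 1.
g5 = NOT g4 must be 1, so g4 = 0.
Check with p=1, q=1, r=1, s=0, t=0, u=0:
g1 = t AND r = 0 AND 1 = 0
g2 = g1 OR s = 0 OR 0 = 0
g3 = u OR g2 = 0 OR 0 = 0
g4 = t OR g3 = 0 OR 0 = 0
g5 = NOT g4 = NOT 0 = 1
g6 = g5 AND q = 1 AND 1 = 1
g7 = g6 AND p = 1 AND 1 = 1
So g7 = 1 as required.

p=1, q=1, r=1, s=0, t=0, u=0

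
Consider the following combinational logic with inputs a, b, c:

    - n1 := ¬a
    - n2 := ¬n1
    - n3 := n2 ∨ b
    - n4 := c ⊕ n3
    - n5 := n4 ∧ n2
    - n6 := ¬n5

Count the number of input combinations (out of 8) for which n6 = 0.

2

n6 = ¬n5 must be 0, so n5 = 1.
n5 = n4 ∧ n2 must be 1, so both n4 = 1 and n2 = 1.
Satisfying assignments:
  a=1, b=0, c=0
  a=1, b=1, c=0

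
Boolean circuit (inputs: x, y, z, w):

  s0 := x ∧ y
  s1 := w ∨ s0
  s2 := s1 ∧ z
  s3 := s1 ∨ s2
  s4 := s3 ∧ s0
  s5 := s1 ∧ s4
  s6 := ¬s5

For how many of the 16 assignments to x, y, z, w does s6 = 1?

s6 = ¬s5 must be 1, so s5 = 0.
s5 = s1 ∧ s4 must be 0, so at least one of s1, s4 is 0.
Enumerating the 16 input combinations, 12 give s6 = 1 and 4 give s6 = 0.

12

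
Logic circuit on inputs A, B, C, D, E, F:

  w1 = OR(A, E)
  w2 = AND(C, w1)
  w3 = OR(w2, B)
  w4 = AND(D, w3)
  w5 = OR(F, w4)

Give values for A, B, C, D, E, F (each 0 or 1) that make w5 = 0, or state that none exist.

A=1, B=0, C=0, D=0, E=1, F=0

w5 = OR(F, w4) must be 0, so both F = 0 and w4 = 0.
Check with A=1, B=0, C=0, D=0, E=1, F=0:
w1 = OR(A, E) = OR(1, 1) = 1
w2 = AND(C, w1) = AND(0, 1) = 0
w3 = OR(w2, B) = OR(0, 0) = 0
w4 = AND(D, w3) = AND(0, 0) = 0
w5 = OR(F, w4) = OR(0, 0) = 0
So w5 = 0 as required.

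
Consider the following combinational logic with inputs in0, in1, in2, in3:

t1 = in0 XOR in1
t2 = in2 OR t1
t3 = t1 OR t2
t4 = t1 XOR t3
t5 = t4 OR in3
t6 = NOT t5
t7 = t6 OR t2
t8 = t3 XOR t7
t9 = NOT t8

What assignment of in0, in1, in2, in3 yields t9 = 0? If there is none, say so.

t9 = NOT t8 must be 0, so t8 = 1.
t8 = t3 XOR t7 must be 1, so t3 and t7 differ.
Check with in0=1 in1=1 in2=0 in3=0:
t1 = in0 XOR in1 = 1 XOR 1 = 0
t2 = in2 OR t1 = 0 OR 0 = 0
t3 = t1 OR t2 = 0 OR 0 = 0
t4 = t1 XOR t3 = 0 XOR 0 = 0
t5 = t4 OR in3 = 0 OR 0 = 0
t6 = NOT t5 = NOT 0 = 1
t7 = t6 OR t2 = 1 OR 0 = 1
t8 = t3 XOR t7 = 0 XOR 1 = 1
t9 = NOT t8 = NOT 1 = 0
So t9 = 0 as required.

in0=1 in1=1 in2=0 in3=0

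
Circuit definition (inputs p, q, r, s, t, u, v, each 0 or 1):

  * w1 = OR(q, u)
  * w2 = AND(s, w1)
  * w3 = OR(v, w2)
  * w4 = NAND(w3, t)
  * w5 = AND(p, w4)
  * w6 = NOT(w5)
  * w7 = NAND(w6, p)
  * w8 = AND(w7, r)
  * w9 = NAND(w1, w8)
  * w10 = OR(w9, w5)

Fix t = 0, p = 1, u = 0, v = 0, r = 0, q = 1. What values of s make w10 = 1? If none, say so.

s=1

Check with t = 0, p = 1, u = 0, v = 0, r = 0, q = 1 and s=1:
w1 = OR(q, u) = OR(1, 0) = 1
w2 = AND(s, w1) = AND(1, 1) = 1
w3 = OR(v, w2) = OR(0, 1) = 1
w4 = NAND(w3, t) = NAND(1, 0) = 1
w5 = AND(p, w4) = AND(1, 1) = 1
w6 = NOT(w5) = NOT 1 = 0
w7 = NAND(w6, p) = NAND(0, 1) = 1
w8 = AND(w7, r) = AND(1, 0) = 0
w9 = NAND(w1, w8) = NAND(1, 0) = 1
w10 = OR(w9, w5) = OR(1, 1) = 1
So w10 = 1.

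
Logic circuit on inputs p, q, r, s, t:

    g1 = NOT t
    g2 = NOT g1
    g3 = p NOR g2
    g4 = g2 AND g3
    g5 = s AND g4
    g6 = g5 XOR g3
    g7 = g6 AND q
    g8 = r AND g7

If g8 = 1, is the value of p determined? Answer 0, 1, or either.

g8 = r AND g7 must be 1, so both r = 1 and g7 = 1.
Every assignment with g8 = 1 has p = 0; there are 2 such assignment(s).
  p=0, q=1, r=1, s=0, t=0
  p=0, q=1, r=1, s=1, t=0

0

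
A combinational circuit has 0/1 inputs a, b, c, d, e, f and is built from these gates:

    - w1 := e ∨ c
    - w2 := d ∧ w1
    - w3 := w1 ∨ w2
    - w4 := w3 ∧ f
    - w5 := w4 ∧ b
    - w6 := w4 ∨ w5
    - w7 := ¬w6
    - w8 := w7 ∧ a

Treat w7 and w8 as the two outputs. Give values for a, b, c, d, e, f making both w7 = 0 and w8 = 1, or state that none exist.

Across all 64 input combinations, none give both w7 = 0 and w8 = 1.

no solution exists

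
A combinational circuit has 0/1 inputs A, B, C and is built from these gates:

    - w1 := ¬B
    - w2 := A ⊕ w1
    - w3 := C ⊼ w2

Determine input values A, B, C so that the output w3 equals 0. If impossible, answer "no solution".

A=0, B=0, C=1

w3 = C ⊼ w2 must be 0, so both C = 1 and w2 = 1.
w2 = A ⊕ w1 must be 1, so A and w1 differ.
Check with A=0, B=0, C=1:
w1 = ¬B = ¬0 = 1
w2 = A ⊕ w1 = 0 ⊕ 1 = 1
w3 = C ⊼ w2 = 1 ⊼ 1 = 0
So w3 = 0 as required.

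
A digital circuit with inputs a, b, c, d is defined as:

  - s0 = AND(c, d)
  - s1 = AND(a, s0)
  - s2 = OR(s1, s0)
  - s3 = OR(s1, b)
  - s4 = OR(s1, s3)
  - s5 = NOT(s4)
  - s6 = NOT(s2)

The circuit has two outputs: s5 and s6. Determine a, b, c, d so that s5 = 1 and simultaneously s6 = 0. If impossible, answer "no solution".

Check with a=0, b=0, c=1, d=1:
s0 = AND(c, d) = AND(1, 1) = 1
s1 = AND(a, s0) = AND(0, 1) = 0
s2 = OR(s1, s0) = OR(0, 1) = 1
s3 = OR(s1, b) = OR(0, 0) = 0
s4 = OR(s1, s3) = OR(0, 0) = 0
s5 = NOT(s4) = NOT 0 = 1
s6 = NOT(s2) = NOT 1 = 0
So s5 = 1 and s6 = 0.

a=0, b=0, c=1, d=1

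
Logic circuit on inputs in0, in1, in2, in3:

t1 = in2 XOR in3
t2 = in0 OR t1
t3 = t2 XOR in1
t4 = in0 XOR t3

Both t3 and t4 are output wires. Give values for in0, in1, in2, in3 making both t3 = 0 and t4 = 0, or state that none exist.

in0=0, in1=0, in2=1, in3=1

Check with in0=0, in1=0, in2=1, in3=1:
t1 = in2 XOR in3 = 1 XOR 1 = 0
t2 = in0 OR t1 = 0 OR 0 = 0
t3 = t2 XOR in1 = 0 XOR 0 = 0
t4 = in0 XOR t3 = 0 XOR 0 = 0
So t3 = 0 and t4 = 0.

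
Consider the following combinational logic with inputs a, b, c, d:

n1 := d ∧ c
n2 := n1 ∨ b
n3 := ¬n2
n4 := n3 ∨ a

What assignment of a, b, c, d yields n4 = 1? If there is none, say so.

a=1, b=0, c=0, d=0

n4 = n3 ∨ a must be 1, so at least one of n3, a is 1.
Check with a=1, b=0, c=0, d=0:
n1 = d ∧ c = 0 ∧ 0 = 0
n2 = n1 ∨ b = 0 ∨ 0 = 0
n3 = ¬n2 = ¬0 = 1
n4 = n3 ∨ a = 1 ∨ 1 = 1
So n4 = 1 as required.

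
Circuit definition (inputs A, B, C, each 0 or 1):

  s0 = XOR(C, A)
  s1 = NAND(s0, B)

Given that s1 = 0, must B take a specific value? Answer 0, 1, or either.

s1 = NAND(s0, B) must be 0, so both s0 = 1 and B = 1.
s0 = XOR(C, A) must be 1, so C and A differ.
Every assignment with s1 = 0 has B = 1; there are 2 such assignment(s).
  A=0, B=1, C=1
  A=1, B=1, C=0

1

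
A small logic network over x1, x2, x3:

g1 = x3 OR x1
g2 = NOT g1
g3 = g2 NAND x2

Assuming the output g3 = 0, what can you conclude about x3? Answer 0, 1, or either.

g3 = g2 NAND x2 must be 0, so both g2 = 1 and x2 = 1.
g2 = NOT g1 must be 1, so g1 = 0.
g1 = x3 OR x1 must be 0, so both x3 = 0 and x1 = 0.
Every assignment with g3 = 0 has x3 = 0; there are 1 such assignment(s).
  x1=0, x2=1, x3=0

0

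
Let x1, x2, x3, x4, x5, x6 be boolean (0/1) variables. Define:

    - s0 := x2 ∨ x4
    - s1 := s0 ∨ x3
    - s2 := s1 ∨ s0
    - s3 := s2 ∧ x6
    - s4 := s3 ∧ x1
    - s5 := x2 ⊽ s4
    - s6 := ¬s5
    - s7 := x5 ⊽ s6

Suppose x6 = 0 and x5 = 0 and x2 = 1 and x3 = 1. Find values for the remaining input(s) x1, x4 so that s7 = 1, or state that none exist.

With x6 = 0 and x5 = 0 and x2 = 1 and x3 = 1 fixed, none of the 4 settings of x1, x4 give s7 = 1.
For example, with x1=0, x4=1:
s0 = x2 ∨ x4 = 1 ∨ 1 = 1
s1 = s0 ∨ x3 = 1 ∨ 1 = 1
s2 = s1 ∨ s0 = 1 ∨ 1 = 1
s3 = s2 ∧ x6 = 1 ∧ 0 = 0
s4 = s3 ∧ x1 = 0 ∧ 0 = 0
s5 = x2 ⊽ s4 = 1 ⊽ 0 = 0
s6 = ¬s5 = ¬0 = 1
s7 = x5 ⊽ s6 = 0 ⊽ 1 = 0
giving s7 = 0 ≠ 1.

no solution exists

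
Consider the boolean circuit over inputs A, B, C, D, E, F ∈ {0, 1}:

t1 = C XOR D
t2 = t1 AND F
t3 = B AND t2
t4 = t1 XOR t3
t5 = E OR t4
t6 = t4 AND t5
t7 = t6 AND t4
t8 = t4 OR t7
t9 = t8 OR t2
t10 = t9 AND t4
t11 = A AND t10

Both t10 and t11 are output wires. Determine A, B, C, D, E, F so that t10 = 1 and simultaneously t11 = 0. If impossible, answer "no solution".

A=0 B=1 C=0 D=1 E=0 F=0

Check with A=0 B=1 C=0 D=1 E=0 F=0:
t1 = C XOR D = 0 XOR 1 = 1
t2 = t1 AND F = 1 AND 0 = 0
t3 = B AND t2 = 1 AND 0 = 0
t4 = t1 XOR t3 = 1 XOR 0 = 1
t5 = E OR t4 = 0 OR 1 = 1
t6 = t4 AND t5 = 1 AND 1 = 1
t7 = t6 AND t4 = 1 AND 1 = 1
t8 = t4 OR t7 = 1 OR 1 = 1
t9 = t8 OR t2 = 1 OR 0 = 1
t10 = t9 AND t4 = 1 AND 1 = 1
t11 = A AND t10 = 0 AND 1 = 0
So t10 = 1 and t11 = 0.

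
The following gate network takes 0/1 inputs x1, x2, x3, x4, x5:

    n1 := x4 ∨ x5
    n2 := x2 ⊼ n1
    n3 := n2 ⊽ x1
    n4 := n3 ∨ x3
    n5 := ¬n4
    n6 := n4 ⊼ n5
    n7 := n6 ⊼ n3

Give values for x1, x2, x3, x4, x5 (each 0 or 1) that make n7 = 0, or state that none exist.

x1=0 x2=1 x3=0 x4=1 x5=1

n7 = n6 ⊼ n3 must be 0, so both n6 = 1 and n3 = 1.
Check with x1=0 x2=1 x3=0 x4=1 x5=1:
n1 = x4 ∨ x5 = 1 ∨ 1 = 1
n2 = x2 ⊼ n1 = 1 ⊼ 1 = 0
n3 = n2 ⊽ x1 = 0 ⊽ 0 = 1
n4 = n3 ∨ x3 = 1 ∨ 0 = 1
n5 = ¬n4 = ¬1 = 0
n6 = n4 ⊼ n5 = 1 ⊼ 0 = 1
n7 = n6 ⊼ n3 = 1 ⊼ 1 = 0
So n7 = 0 as required.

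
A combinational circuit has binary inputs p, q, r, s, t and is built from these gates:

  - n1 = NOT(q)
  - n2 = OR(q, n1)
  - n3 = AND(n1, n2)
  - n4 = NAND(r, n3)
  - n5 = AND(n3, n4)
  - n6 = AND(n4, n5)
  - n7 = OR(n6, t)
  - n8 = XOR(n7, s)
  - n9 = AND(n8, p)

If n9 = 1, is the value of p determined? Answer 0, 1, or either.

n9 = AND(n8, p) must be 1, so both n8 = 1 and p = 1.
n8 = XOR(n7, s) must be 1, so n7 and s differ.
Every assignment with n9 = 1 has p = 1; there are 8 such assignment(s).

1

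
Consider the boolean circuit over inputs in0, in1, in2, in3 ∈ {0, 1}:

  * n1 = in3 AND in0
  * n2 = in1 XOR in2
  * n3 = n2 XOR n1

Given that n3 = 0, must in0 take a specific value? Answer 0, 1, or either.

Both values of in0 occur among assignments with n3 = 0:
  in0=0: in0=0, in1=0, in2=0, in3=0
  in0=1: in0=1, in1=0, in2=0, in3=0

either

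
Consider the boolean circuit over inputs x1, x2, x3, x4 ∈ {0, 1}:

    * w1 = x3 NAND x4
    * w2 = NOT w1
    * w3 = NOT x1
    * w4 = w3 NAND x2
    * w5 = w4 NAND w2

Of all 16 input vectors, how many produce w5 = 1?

13

w5 = w4 NAND w2 must be 1, so at least one of w4, w2 is 0.
Enumerating the 16 input combinations, 13 give w5 = 1 and 3 give w5 = 0.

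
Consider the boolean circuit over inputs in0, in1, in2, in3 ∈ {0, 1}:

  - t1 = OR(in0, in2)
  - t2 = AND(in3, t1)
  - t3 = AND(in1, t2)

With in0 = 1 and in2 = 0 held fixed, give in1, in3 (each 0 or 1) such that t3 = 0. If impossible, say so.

in1=0 in3=0

t3 = AND(in1, t2) must be 0, so at least one of in1, t2 is 0.
Check with in0 = 1 and in2 = 0 and in1=0, in3=0:
t1 = OR(in0, in2) = OR(1, 0) = 1
t2 = AND(in3, t1) = AND(0, 1) = 0
t3 = AND(in1, t2) = AND(0, 0) = 0
So t3 = 0.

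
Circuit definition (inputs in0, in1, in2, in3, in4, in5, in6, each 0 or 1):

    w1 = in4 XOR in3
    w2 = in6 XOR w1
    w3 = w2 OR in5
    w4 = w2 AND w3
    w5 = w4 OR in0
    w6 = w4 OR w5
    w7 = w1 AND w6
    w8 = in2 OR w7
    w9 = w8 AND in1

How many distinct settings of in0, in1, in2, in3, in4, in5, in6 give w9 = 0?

84

w9 = w8 AND in1 must be 0, so at least one of w8, in1 is 0.
Enumerating the 128 input combinations, 84 give w9 = 0 and 44 give w9 = 1.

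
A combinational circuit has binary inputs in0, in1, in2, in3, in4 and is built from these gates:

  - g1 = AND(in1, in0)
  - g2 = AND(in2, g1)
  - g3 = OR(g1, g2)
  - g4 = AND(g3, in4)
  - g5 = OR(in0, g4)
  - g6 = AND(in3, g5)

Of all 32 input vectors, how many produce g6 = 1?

g6 = AND(in3, g5) must be 1, so both in3 = 1 and g5 = 1.
g5 = OR(in0, g4) must be 1, so at least one of in0, g4 is 1.
Enumerating the 32 input combinations, 8 give g6 = 1 and 24 give g6 = 0.

8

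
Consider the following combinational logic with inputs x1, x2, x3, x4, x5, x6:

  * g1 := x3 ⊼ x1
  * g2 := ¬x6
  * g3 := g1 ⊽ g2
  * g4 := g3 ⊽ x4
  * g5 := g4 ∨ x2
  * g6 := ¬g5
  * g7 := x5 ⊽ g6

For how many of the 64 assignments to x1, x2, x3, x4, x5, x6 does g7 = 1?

23

g7 = x5 ⊽ g6 must be 1, so both x5 = 0 and g6 = 0.
g6 = ¬g5 must be 0, so g5 = 1.
g5 = g4 ∨ x2 must be 1, so at least one of g4, x2 is 1.
Enumerating the 64 input combinations, 23 give g7 = 1 and 41 give g7 = 0.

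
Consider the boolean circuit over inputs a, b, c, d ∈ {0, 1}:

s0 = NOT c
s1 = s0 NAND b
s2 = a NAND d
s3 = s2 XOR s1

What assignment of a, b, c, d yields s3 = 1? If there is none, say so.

s3 = s2 XOR s1 must be 1, so s2 and s1 differ.
Check with a=1 b=1 c=0 d=0:
s0 = NOT c = NOT 0 = 1
s1 = s0 NAND b = 1 NAND 1 = 0
s2 = a NAND d = 1 NAND 0 = 1
s3 = s2 XOR s1 = 1 XOR 0 = 1
So s3 = 1 as required.

a=1 b=1 c=0 d=0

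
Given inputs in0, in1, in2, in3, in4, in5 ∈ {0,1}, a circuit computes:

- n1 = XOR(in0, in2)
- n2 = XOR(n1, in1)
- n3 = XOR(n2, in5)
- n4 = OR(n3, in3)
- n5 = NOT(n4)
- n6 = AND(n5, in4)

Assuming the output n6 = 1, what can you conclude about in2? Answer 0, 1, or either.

Both values of in2 occur among assignments with n6 = 1:
  in2=0: in0=0, in1=0, in2=0, in3=0, in4=1, in5=0
  in2=1: in0=0, in1=0, in2=1, in3=0, in4=1, in5=1

either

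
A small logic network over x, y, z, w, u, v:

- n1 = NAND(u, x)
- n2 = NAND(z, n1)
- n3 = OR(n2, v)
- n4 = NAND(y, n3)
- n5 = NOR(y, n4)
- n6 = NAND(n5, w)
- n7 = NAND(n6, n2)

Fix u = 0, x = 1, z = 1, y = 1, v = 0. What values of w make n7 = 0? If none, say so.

With u = 0, x = 1, z = 1, y = 1, v = 0 fixed, none of the 2 settings of w give n7 = 0.
For example, with w=1:
n1 = NAND(u, x) = NAND(0, 1) = 1
n2 = NAND(z, n1) = NAND(1, 1) = 0
n3 = OR(n2, v) = OR(0, 0) = 0
n4 = NAND(y, n3) = NAND(1, 0) = 1
n5 = NOR(y, n4) = NOR(1, 1) = 0
n6 = NAND(n5, w) = NAND(0, 1) = 1
n7 = NAND(n6, n2) = NAND(1, 0) = 1
giving n7 = 1 ≠ 0.

no solution exists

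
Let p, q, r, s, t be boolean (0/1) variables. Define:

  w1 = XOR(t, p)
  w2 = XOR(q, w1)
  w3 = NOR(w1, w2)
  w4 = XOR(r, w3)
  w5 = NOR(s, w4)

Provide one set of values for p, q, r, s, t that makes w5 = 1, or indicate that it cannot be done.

p=0, q=0, r=1, s=0, t=0

w5 = NOR(s, w4) must be 1, so both s = 0 and w4 = 0.
w4 = XOR(r, w3) must be 0, so r and w3 are equal.
Check with p=0, q=0, r=1, s=0, t=0:
w1 = XOR(t, p) = XOR(0, 0) = 0
w2 = XOR(q, w1) = XOR(0, 0) = 0
w3 = NOR(w1, w2) = NOR(0, 0) = 1
w4 = XOR(r, w3) = XOR(1, 1) = 0
w5 = NOR(s, w4) = NOR(0, 0) = 1
So w5 = 1 as required.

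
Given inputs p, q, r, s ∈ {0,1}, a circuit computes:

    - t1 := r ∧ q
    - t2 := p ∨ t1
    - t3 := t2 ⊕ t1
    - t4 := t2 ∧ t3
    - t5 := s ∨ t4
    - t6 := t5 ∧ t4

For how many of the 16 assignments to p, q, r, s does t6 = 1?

6

t6 = t5 ∧ t4 must be 1, so both t5 = 1 and t4 = 1.
Enumerating the 16 input combinations, 6 give t6 = 1 and 10 give t6 = 0.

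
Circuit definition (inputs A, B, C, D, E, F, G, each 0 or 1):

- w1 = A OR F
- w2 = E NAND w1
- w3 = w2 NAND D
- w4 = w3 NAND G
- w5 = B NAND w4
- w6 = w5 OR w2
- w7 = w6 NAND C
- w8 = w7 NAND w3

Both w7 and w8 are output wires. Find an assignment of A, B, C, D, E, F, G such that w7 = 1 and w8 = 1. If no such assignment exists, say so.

A=0 B=0 C=0 D=1 E=0 F=0 G=1

Check with A=0 B=0 C=0 D=1 E=0 F=0 G=1:
w1 = A OR F = 0 OR 0 = 0
w2 = E NAND w1 = 0 NAND 0 = 1
w3 = w2 NAND D = 1 NAND 1 = 0
w4 = w3 NAND G = 0 NAND 1 = 1
w5 = B NAND w4 = 0 NAND 1 = 1
w6 = w5 OR w2 = 1 OR 1 = 1
w7 = w6 NAND C = 1 NAND 0 = 1
w8 = w7 NAND w3 = 1 NAND 0 = 1
So w7 = 1 and w8 = 1.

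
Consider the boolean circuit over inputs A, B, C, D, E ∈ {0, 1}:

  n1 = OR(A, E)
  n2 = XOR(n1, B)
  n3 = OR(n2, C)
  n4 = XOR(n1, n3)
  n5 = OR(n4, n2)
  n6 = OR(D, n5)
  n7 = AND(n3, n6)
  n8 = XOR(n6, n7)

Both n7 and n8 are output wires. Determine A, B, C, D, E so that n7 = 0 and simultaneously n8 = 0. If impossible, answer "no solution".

A=1, B=1, C=1, D=0, E=0

Check with A=1, B=1, C=1, D=0, E=0:
n1 = OR(A, E) = OR(1, 0) = 1
n2 = XOR(n1, B) = XOR(1, 1) = 0
n3 = OR(n2, C) = OR(0, 1) = 1
n4 = XOR(n1, n3) = XOR(1, 1) = 0
n5 = OR(n4, n2) = OR(0, 0) = 0
n6 = OR(D, n5) = OR(0, 0) = 0
n7 = AND(n3, n6) = AND(1, 0) = 0
n8 = XOR(n6, n7) = XOR(0, 0) = 0
So n7 = 0 and n8 = 0.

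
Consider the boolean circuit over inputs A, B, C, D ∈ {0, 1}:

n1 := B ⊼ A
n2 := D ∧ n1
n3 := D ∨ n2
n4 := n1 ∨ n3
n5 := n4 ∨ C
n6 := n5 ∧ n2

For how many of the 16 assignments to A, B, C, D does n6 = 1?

6

n6 = n5 ∧ n2 must be 1, so both n5 = 1 and n2 = 1.
Satisfying assignments:
  A=0, B=0, C=0, D=1
  A=0, B=0, C=1, D=1
  A=0, B=1, C=0, D=1
  A=0, B=1, C=1, D=1
  A=1, B=0, C=0, D=1
  A=1, B=0, C=1, D=1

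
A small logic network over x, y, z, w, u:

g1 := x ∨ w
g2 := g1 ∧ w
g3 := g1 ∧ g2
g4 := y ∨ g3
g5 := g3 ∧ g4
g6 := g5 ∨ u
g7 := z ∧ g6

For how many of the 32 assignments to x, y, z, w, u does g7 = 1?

12

g7 = z ∧ g6 must be 1, so both z = 1 and g6 = 1.
g6 = g5 ∨ u must be 1, so at least one of g5, u is 1.
Enumerating the 32 input combinations, 12 give g7 = 1 and 20 give g7 = 0.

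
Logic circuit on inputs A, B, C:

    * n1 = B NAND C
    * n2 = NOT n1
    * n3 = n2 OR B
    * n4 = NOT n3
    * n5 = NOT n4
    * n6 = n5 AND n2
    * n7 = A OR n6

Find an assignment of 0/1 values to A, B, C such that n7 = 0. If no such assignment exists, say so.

A=0, B=1, C=0

n7 = A OR n6 must be 0, so both A = 0 and n6 = 0.
n6 = n5 AND n2 must be 0, so at least one of n5, n2 is 0.
Check with A=0, B=1, C=0:
n1 = B NAND C = 1 NAND 0 = 1
n2 = NOT n1 = NOT 1 = 0
n3 = n2 OR B = 0 OR 1 = 1
n4 = NOT n3 = NOT 1 = 0
n5 = NOT n4 = NOT 0 = 1
n6 = n5 AND n2 = 1 AND 0 = 0
n7 = A OR n6 = 0 OR 0 = 0
So n7 = 0 as required.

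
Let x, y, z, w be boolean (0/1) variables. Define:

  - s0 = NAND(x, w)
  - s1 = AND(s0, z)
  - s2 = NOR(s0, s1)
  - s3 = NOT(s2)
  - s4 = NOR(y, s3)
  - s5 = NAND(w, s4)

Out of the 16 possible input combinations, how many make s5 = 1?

s5 = NAND(w, s4) must be 1, so at least one of w, s4 is 0.
Enumerating the 16 input combinations, 14 give s5 = 1 and 2 give s5 = 0.

14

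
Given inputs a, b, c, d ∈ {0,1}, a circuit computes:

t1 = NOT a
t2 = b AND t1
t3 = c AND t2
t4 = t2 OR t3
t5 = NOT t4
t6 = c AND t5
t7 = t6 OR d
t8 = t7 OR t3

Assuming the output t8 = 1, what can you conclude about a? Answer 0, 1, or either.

either

Both values of a occur among assignments with t8 = 1:
  a=0: a=0, b=0, c=0, d=1
  a=1: a=1, b=0, c=0, d=1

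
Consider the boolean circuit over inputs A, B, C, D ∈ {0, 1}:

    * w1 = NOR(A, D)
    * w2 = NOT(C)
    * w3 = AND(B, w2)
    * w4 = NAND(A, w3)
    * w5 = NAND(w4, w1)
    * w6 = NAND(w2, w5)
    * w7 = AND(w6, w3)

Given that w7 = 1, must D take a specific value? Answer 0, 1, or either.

0

w7 = AND(w6, w3) must be 1, so both w6 = 1 and w3 = 1.
Every assignment with w7 = 1 has D = 0; there are 1 such assignment(s).
  A=0, B=1, C=0, D=0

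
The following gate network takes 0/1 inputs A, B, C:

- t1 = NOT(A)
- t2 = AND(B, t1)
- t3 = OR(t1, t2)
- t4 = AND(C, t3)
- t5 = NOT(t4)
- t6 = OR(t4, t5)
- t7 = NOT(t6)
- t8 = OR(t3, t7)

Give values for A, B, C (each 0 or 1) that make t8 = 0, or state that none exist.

t8 = OR(t3, t7) must be 0, so both t3 = 0 and t7 = 0.
t3 = OR(t1, t2) must be 0, so both t1 = 0 and t2 = 0.
Check with A=1, B=1, C=0:
t1 = NOT(A) = NOT 1 = 0
t2 = AND(B, t1) = AND(1, 0) = 0
t3 = OR(t1, t2) = OR(0, 0) = 0
t4 = AND(C, t3) = AND(0, 0) = 0
t5 = NOT(t4) = NOT 0 = 1
t6 = OR(t4, t5) = OR(0, 1) = 1
t7 = NOT(t6) = NOT 1 = 0
t8 = OR(t3, t7) = OR(0, 0) = 0
So t8 = 0 as required.

A=1, B=1, C=0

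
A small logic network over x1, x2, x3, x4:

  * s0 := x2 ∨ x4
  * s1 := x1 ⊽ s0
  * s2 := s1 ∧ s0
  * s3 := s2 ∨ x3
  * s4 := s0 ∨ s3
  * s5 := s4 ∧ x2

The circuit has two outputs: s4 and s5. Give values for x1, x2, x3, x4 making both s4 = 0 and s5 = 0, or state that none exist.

x1=0, x2=0, x3=0, x4=0

Check with x1=0, x2=0, x3=0, x4=0:
s0 = x2 ∨ x4 = 0 ∨ 0 = 0
s1 = x1 ⊽ s0 = 0 ⊽ 0 = 1
s2 = s1 ∧ s0 = 1 ∧ 0 = 0
s3 = s2 ∨ x3 = 0 ∨ 0 = 0
s4 = s0 ∨ s3 = 0 ∨ 0 = 0
s5 = s4 ∧ x2 = 0 ∧ 0 = 0
So s4 = 0 and s5 = 0.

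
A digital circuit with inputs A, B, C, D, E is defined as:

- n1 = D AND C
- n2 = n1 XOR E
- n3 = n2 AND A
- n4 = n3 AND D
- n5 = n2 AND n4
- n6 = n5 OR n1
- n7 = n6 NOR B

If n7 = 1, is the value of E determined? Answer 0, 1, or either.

Both values of E occur among assignments with n7 = 1:
  E=0: A=0, B=0, C=0, D=0, E=0
  E=1: A=0, B=0, C=0, D=0, E=1

either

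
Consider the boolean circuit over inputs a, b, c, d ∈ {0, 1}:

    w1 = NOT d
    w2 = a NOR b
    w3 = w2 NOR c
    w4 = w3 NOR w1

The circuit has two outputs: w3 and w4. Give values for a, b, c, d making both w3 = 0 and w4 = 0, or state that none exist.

Check with a=0, b=0, c=1, d=0:
w1 = NOT d = NOT 0 = 1
w2 = a NOR b = 0 NOR 0 = 1
w3 = w2 NOR c = 1 NOR 1 = 0
w4 = w3 NOR w1 = 0 NOR 1 = 0
So w3 = 0 and w4 = 0.

a=0, b=0, c=1, d=0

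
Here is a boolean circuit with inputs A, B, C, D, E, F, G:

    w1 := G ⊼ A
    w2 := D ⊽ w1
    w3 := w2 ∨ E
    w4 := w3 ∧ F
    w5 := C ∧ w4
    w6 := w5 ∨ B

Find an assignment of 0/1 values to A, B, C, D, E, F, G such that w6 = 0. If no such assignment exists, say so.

A=0 B=0 C=1 D=1 E=1 F=0 G=0

w6 = w5 ∨ B must be 0, so both w5 = 0 and B = 0.
w5 = C ∧ w4 must be 0, so at least one of C, w4 is 0.
Check with A=0 B=0 C=1 D=1 E=1 F=0 G=0:
w1 = G ⊼ A = 0 ⊼ 0 = 1
w2 = D ⊽ w1 = 1 ⊽ 1 = 0
w3 = w2 ∨ E = 0 ∨ 1 = 1
w4 = w3 ∧ F = 1 ∧ 0 = 0
w5 = C ∧ w4 = 1 ∧ 0 = 0
w6 = w5 ∨ B = 0 ∨ 0 = 0
So w6 = 0 as required.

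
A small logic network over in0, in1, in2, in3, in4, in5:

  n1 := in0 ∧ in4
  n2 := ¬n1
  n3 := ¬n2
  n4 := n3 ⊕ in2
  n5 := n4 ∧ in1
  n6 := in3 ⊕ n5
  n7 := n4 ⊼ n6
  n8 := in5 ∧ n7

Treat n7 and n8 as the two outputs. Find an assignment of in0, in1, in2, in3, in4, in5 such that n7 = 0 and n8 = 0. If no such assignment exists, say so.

Check with in0=0 in1=0 in2=1 in3=1 in4=1 in5=0:
n1 = in0 ∧ in4 = 0 ∧ 1 = 0
n2 = ¬n1 = ¬0 = 1
n3 = ¬n2 = ¬1 = 0
n4 = n3 ⊕ in2 = 0 ⊕ 1 = 1
n5 = n4 ∧ in1 = 1 ∧ 0 = 0
n6 = in3 ⊕ n5 = 1 ⊕ 0 = 1
n7 = n4 ⊼ n6 = 1 ⊼ 1 = 0
n8 = in5 ∧ n7 = 0 ∧ 0 = 0
So n7 = 0 and n8 = 0.

in0=0 in1=0 in2=1 in3=1 in4=1 in5=0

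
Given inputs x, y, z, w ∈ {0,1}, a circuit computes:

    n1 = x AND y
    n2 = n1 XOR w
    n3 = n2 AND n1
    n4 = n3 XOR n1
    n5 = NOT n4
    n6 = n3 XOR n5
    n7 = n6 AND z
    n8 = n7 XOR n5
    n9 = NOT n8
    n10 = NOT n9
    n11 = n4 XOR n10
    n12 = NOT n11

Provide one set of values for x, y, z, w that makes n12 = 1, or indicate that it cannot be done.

x=0, y=0, z=1, w=0

Check with x=0, y=0, z=1, w=0:
n1 = x AND y = 0 AND 0 = 0
n2 = n1 XOR w = 0 XOR 0 = 0
n3 = n2 AND n1 = 0 AND 0 = 0
n4 = n3 XOR n1 = 0 XOR 0 = 0
n5 = NOT n4 = NOT 0 = 1
n6 = n3 XOR n5 = 0 XOR 1 = 1
n7 = n6 AND z = 1 AND 1 = 1
n8 = n7 XOR n5 = 1 XOR 1 = 0
n9 = NOT n8 = NOT 0 = 1
n10 = NOT n9 = NOT 1 = 0
n11 = n4 XOR n10 = 0 XOR 0 = 0
n12 = NOT n11 = NOT 0 = 1
So n12 = 1 as required.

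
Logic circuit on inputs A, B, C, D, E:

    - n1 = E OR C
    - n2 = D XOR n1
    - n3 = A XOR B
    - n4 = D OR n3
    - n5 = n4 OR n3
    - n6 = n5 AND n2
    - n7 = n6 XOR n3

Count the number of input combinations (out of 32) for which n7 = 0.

n7 = n6 XOR n3 must be 0, so n6 and n3 are equal.
Enumerating the 32 input combinations, 22 give n7 = 0 and 10 give n7 = 1.

22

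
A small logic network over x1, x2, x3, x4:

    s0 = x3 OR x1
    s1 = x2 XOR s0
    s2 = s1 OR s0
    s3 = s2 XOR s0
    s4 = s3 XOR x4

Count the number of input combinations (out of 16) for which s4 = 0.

8

s4 = s3 XOR x4 must be 0, so s3 and x4 are equal.
Enumerating the 16 input combinations, 8 give s4 = 0 and 8 give s4 = 1.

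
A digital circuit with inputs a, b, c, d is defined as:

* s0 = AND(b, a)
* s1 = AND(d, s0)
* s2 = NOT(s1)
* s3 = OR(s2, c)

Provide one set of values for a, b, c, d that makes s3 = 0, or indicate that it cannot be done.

s3 = OR(s2, c) must be 0, so both s2 = 0 and c = 0.
Check with a=1 b=1 c=0 d=1:
s0 = AND(b, a) = AND(1, 1) = 1
s1 = AND(d, s0) = AND(1, 1) = 1
s2 = NOT(s1) = NOT 1 = 0
s3 = OR(s2, c) = OR(0, 0) = 0
So s3 = 0 as required.

a=1 b=1 c=0 d=1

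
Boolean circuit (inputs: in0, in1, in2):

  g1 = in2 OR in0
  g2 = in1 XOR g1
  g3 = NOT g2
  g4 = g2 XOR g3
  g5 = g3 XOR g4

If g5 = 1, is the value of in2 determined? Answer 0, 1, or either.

either

Both values of in2 occur among assignments with g5 = 1:
  in2=0: in0=0, in1=1, in2=0
  in2=1: in0=0, in1=0, in2=1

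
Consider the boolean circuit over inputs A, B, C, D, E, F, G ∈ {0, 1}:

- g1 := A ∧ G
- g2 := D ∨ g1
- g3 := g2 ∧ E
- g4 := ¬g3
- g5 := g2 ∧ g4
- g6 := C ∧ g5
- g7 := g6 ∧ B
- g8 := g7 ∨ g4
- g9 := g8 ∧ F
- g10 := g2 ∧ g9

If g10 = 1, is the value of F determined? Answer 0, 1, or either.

1

g10 = g2 ∧ g9 must be 1, so both g2 = 1 and g9 = 1.
Every assignment with g10 = 1 has F = 1; there are 20 such assignment(s).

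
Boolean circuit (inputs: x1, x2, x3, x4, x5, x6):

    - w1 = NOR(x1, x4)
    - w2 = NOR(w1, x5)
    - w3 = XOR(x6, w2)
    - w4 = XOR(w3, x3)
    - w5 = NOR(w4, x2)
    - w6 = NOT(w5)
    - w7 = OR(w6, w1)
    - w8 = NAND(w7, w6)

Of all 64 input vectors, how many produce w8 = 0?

w8 = NAND(w7, w6) must be 0, so both w7 = 1 and w6 = 1.
Enumerating the 64 input combinations, 48 give w8 = 0 and 16 give w8 = 1.

48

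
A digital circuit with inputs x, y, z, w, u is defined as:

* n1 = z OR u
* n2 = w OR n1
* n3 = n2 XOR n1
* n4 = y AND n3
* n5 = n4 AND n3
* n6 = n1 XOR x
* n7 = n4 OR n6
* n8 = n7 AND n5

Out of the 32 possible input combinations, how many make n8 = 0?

30

n8 = n7 AND n5 must be 0, so at least one of n7, n5 is 0.
Enumerating the 32 input combinations, 30 give n8 = 0 and 2 give n8 = 1.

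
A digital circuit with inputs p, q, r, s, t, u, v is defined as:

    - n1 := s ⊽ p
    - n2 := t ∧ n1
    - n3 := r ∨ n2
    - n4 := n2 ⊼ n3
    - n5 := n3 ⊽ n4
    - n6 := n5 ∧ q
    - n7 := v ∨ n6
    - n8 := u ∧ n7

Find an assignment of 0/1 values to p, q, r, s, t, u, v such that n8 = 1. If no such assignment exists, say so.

p=1, q=1, r=1, s=1, t=0, u=1, v=1

Check with p=1, q=1, r=1, s=1, t=0, u=1, v=1:
n1 = s ⊽ p = 1 ⊽ 1 = 0
n2 = t ∧ n1 = 0 ∧ 0 = 0
n3 = r ∨ n2 = 1 ∨ 0 = 1
n4 = n2 ⊼ n3 = 0 ⊼ 1 = 1
n5 = n3 ⊽ n4 = 1 ⊽ 1 = 0
n6 = n5 ∧ q = 0 ∧ 1 = 0
n7 = v ∨ n6 = 1 ∨ 0 = 1
n8 = u ∧ n7 = 1 ∧ 1 = 1
So n8 = 1 as required.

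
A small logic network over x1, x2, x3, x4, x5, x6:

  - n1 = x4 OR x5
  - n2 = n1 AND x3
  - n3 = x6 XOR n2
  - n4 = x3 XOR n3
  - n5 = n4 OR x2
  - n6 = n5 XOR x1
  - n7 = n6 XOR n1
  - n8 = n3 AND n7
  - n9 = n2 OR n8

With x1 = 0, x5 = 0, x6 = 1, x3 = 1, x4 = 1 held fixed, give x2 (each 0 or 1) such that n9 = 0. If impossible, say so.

With x1 = 0, x5 = 0, x6 = 1, x3 = 1, x4 = 1 fixed, none of the 2 settings of x2 give n9 = 0.
For example, with x2=0:
n1 = x4 OR x5 = 1 OR 0 = 1
n2 = n1 AND x3 = 1 AND 1 = 1
n3 = x6 XOR n2 = 1 XOR 1 = 0
n4 = x3 XOR n3 = 1 XOR 0 = 1
n5 = n4 OR x2 = 1 OR 0 = 1
n6 = n5 XOR x1 = 1 XOR 0 = 1
n7 = n6 XOR n1 = 1 XOR 1 = 0
n8 = n3 AND n7 = 0 AND 0 = 0
n9 = n2 OR n8 = 1 OR 0 = 1
giving n9 = 1 ≠ 0.

no solution exists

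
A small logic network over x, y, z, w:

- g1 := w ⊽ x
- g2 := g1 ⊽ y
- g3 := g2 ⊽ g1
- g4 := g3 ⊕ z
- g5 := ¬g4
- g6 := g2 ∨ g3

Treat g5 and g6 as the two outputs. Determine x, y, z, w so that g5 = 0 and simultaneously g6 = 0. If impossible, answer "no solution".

x=0, y=0, z=1, w=0

Check with x=0, y=0, z=1, w=0:
g1 = w ⊽ x = 0 ⊽ 0 = 1
g2 = g1 ⊽ y = 1 ⊽ 0 = 0
g3 = g2 ⊽ g1 = 0 ⊽ 1 = 0
g4 = g3 ⊕ z = 0 ⊕ 1 = 1
g5 = ¬g4 = ¬1 = 0
g6 = g2 ∨ g3 = 0 ∨ 0 = 0
So g5 = 0 and g6 = 0.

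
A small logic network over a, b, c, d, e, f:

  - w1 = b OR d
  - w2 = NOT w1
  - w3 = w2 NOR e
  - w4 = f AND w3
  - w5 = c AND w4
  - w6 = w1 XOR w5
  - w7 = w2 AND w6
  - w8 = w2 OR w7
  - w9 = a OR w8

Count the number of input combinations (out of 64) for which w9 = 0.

w9 = a OR w8 must be 0, so both a = 0 and w8 = 0.
w8 = w2 OR w7 must be 0, so both w2 = 0 and w7 = 0.
w2 = NOT w1 must be 0, so w1 = 1.
Enumerating the 64 input combinations, 24 give w9 = 0 and 40 give w9 = 1.

24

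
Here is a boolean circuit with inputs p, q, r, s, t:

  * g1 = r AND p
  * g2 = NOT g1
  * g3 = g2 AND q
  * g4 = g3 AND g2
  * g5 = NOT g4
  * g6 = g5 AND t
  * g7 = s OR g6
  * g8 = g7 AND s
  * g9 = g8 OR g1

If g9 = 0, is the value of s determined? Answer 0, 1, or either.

g9 = g8 OR g1 must be 0, so both g8 = 0 and g1 = 0.
Every assignment with g9 = 0 has s = 0; there are 12 such assignment(s).

0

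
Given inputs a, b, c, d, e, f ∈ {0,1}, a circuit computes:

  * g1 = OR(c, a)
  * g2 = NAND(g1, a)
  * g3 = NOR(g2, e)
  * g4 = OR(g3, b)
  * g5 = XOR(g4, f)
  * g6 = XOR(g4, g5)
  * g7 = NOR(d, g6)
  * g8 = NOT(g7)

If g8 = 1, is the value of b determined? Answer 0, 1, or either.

Both values of b occur among assignments with g8 = 1:
  b=0: a=0, b=0, c=0, d=0, e=0, f=1
  b=1: a=0, b=1, c=0, d=0, e=0, f=1

either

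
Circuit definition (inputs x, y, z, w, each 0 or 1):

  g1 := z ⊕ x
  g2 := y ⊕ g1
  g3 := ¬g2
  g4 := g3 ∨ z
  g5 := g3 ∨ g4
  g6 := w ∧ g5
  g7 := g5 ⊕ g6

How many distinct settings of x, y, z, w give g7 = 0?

10

g7 = g5 ⊕ g6 must be 0, so g5 and g6 are equal.
Enumerating the 16 input combinations, 10 give g7 = 0 and 6 give g7 = 1.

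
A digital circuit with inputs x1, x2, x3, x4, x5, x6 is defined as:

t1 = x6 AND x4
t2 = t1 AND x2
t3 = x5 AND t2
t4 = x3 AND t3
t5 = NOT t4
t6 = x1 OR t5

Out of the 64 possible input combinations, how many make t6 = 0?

1

t6 = x1 OR t5 must be 0, so both x1 = 0 and t5 = 0.
t5 = NOT t4 must be 0, so t4 = 1.
Enumerating the 64 input combinations, 1 give t6 = 0 and 63 give t6 = 1.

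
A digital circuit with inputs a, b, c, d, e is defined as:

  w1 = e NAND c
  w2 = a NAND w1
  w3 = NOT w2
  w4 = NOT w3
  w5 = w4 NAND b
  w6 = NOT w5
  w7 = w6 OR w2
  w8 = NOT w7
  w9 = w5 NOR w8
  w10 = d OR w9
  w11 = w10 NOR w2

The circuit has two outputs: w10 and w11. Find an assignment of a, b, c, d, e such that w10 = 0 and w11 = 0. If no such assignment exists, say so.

a=0, b=0, c=1, d=0, e=0

Check with a=0, b=0, c=1, d=0, e=0:
w1 = e NAND c = 0 NAND 1 = 1
w2 = a NAND w1 = 0 NAND 1 = 1
w3 = NOT w2 = NOT 1 = 0
w4 = NOT w3 = NOT 0 = 1
w5 = w4 NAND b = 1 NAND 0 = 1
w6 = NOT w5 = NOT 1 = 0
w7 = w6 OR w2 = 0 OR 1 = 1
w8 = NOT w7 = NOT 1 = 0
w9 = w5 NOR w8 = 1 NOR 0 = 0
w10 = d OR w9 = 0 OR 0 = 0
w11 = w10 NOR w2 = 0 NOR 1 = 0
So w10 = 0 and w11 = 0.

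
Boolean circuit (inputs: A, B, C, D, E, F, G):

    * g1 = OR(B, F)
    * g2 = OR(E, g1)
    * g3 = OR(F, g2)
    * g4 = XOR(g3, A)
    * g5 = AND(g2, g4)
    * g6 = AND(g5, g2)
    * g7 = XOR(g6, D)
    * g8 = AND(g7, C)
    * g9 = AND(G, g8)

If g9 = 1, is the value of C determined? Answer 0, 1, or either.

g9 = AND(G, g8) must be 1, so both G = 1 and g8 = 1.
g8 = AND(g7, C) must be 1, so both g7 = 1 and C = 1.
g7 = XOR(g6, D) must be 1, so g6 and D differ.
Every assignment with g9 = 1 has C = 1; there are 16 such assignment(s).

1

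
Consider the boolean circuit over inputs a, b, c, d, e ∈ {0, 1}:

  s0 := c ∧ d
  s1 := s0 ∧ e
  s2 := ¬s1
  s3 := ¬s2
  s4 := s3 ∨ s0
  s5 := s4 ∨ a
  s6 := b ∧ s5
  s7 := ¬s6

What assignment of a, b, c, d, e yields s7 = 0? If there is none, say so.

Check with a=0, b=1, c=1, d=1, e=1:
s0 = c ∧ d = 1 ∧ 1 = 1
s1 = s0 ∧ e = 1 ∧ 1 = 1
s2 = ¬s1 = ¬1 = 0
s3 = ¬s2 = ¬0 = 1
s4 = s3 ∨ s0 = 1 ∨ 1 = 1
s5 = s4 ∨ a = 1 ∨ 0 = 1
s6 = b ∧ s5 = 1 ∧ 1 = 1
s7 = ¬s6 = ¬1 = 0
So s7 = 0 as required.

a=0, b=1, c=1, d=1, e=1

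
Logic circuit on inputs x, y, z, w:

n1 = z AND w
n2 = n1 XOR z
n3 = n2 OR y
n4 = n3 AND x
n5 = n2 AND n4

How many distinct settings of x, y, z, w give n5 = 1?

2

n5 = n2 AND n4 must be 1, so both n2 = 1 and n4 = 1.
Enumerating the 16 input combinations, 2 give n5 = 1 and 14 give n5 = 0.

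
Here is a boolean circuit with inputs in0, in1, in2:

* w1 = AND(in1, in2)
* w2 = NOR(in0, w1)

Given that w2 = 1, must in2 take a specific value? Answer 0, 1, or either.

Both values of in2 occur among assignments with w2 = 1:
  in2=0: in0=0, in1=0, in2=0
  in2=1: in0=0, in1=0, in2=1

either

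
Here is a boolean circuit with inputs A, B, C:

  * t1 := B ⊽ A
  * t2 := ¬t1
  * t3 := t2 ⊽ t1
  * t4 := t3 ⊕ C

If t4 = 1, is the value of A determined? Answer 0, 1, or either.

either

Both values of A occur among assignments with t4 = 1:
  A=0: A=0, B=0, C=1
  A=1: A=1, B=0, C=1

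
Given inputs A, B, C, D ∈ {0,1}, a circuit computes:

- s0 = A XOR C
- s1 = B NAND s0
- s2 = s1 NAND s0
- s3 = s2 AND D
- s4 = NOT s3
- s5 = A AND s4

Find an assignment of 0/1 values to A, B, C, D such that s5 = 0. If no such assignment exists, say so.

s5 = A AND s4 must be 0, so at least one of A, s4 is 0.
Check with A=0 B=1 C=1 D=1:
s0 = A XOR C = 0 XOR 1 = 1
s1 = B NAND s0 = 1 NAND 1 = 0
s2 = s1 NAND s0 = 0 NAND 1 = 1
s3 = s2 AND D = 1 AND 1 = 1
s4 = NOT s3 = NOT 1 = 0
s5 = A AND s4 = 0 AND 0 = 0
So s5 = 0 as required.

A=0 B=1 C=1 D=1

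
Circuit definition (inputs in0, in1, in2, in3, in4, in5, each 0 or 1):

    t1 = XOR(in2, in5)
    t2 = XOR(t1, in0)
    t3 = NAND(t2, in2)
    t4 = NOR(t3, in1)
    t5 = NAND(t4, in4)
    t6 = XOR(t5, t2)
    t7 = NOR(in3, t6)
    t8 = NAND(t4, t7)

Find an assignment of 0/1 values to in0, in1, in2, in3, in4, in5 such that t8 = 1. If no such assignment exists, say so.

in0=1 in1=1 in2=1 in3=0 in4=1 in5=1

t8 = NAND(t4, t7) must be 1, so at least one of t4, t7 is 0.
Check with in0=1 in1=1 in2=1 in3=0 in4=1 in5=1:
t1 = XOR(in2, in5) = XOR(1, 1) = 0
t2 = XOR(t1, in0) = XOR(0, 1) = 1
t3 = NAND(t2, in2) = NAND(1, 1) = 0
t4 = NOR(t3, in1) = NOR(0, 1) = 0
t5 = NAND(t4, in4) = NAND(0, 1) = 1
t6 = XOR(t5, t2) = XOR(1, 1) = 0
t7 = NOR(in3, t6) = NOR(0, 0) = 1
t8 = NAND(t4, t7) = NAND(0, 1) = 1
So t8 = 1 as required.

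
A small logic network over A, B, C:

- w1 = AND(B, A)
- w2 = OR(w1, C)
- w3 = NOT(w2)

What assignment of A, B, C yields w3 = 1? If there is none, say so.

A=0, B=0, C=0

Check with A=0, B=0, C=0:
w1 = AND(B, A) = AND(0, 0) = 0
w2 = OR(w1, C) = OR(0, 0) = 0
w3 = NOT(w2) = NOT 0 = 1
So w3 = 1 as required.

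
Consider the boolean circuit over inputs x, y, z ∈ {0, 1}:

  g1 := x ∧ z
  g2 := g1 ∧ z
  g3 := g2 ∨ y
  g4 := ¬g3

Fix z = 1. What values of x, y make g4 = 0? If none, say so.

Check with z = 1 and x=0, y=1:
g1 = x ∧ z = 0 ∧ 1 = 0
g2 = g1 ∧ z = 0 ∧ 1 = 0
g3 = g2 ∨ y = 0 ∨ 1 = 1
g4 = ¬g3 = ¬1 = 0
So g4 = 0.

x=0, y=1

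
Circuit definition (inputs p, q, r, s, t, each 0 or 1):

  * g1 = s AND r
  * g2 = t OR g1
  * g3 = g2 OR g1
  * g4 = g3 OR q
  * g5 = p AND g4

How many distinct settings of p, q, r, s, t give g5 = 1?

13

g5 = p AND g4 must be 1, so both p = 1 and g4 = 1.
Enumerating the 32 input combinations, 13 give g5 = 1 and 19 give g5 = 0.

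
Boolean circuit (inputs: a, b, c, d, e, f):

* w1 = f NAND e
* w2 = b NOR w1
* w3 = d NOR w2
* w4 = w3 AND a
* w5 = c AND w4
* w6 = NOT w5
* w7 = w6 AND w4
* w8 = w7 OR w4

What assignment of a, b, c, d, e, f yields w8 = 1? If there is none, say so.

w8 = w7 OR w4 must be 1, so at least one of w7, w4 is 1.
Check with a=1 b=0 c=0 d=0 e=1 f=0:
w1 = f NAND e = 0 NAND 1 = 1
w2 = b NOR w1 = 0 NOR 1 = 0
w3 = d NOR w2 = 0 NOR 0 = 1
w4 = w3 AND a = 1 AND 1 = 1
w5 = c AND w4 = 0 AND 1 = 0
w6 = NOT w5 = NOT 0 = 1
w7 = w6 AND w4 = 1 AND 1 = 1
w8 = w7 OR w4 = 1 OR 1 = 1
So w8 = 1 as required.

a=1 b=0 c=0 d=0 e=1 f=0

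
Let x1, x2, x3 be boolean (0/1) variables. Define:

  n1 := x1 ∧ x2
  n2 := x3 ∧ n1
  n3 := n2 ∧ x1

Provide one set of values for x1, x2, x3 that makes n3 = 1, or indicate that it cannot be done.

x1=1, x2=1, x3=1

Check with x1=1, x2=1, x3=1:
n1 = x1 ∧ x2 = 1 ∧ 1 = 1
n2 = x3 ∧ n1 = 1 ∧ 1 = 1
n3 = n2 ∧ x1 = 1 ∧ 1 = 1
So n3 = 1 as required.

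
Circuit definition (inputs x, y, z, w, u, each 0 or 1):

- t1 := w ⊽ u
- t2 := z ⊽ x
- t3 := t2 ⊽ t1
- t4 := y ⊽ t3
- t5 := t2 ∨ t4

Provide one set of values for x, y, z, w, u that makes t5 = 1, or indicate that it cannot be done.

t5 = t2 ∨ t4 must be 1, so at least one of t2, t4 is 1.
Check with x=0 y=1 z=0 w=1 u=1:
t1 = w ⊽ u = 1 ⊽ 1 = 0
t2 = z ⊽ x = 0 ⊽ 0 = 1
t3 = t2 ⊽ t1 = 1 ⊽ 0 = 0
t4 = y ⊽ t3 = 1 ⊽ 0 = 0
t5 = t2 ∨ t4 = 1 ∨ 0 = 1
So t5 = 1 as required.

x=0 y=1 z=0 w=1 u=1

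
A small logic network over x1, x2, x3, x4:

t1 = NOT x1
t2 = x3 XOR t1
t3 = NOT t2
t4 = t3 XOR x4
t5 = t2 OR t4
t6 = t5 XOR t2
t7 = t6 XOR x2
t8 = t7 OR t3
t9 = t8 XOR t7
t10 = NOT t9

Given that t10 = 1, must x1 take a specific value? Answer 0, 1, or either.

Both values of x1 occur among assignments with t10 = 1:
  x1=0: x1=0, x2=0, x3=0, x4=0
  x1=1: x1=1, x2=0, x3=0, x4=0

either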